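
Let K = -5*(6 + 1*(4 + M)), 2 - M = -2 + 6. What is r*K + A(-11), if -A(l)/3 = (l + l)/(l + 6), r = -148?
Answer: 29534/5 ≈ 5906.8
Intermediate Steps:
M = -2 (M = 2 - (-2 + 6) = 2 - 1*4 = 2 - 4 = -2)
K = -40 (K = -5*(6 + 1*(4 - 2)) = -5*(6 + 1*2) = -5*(6 + 2) = -5*8 = -40)
A(l) = -6*l/(6 + l) (A(l) = -3*(l + l)/(l + 6) = -3*2*l/(6 + l) = -6*l/(6 + l))
r*K + A(-11) = -148*(-40) - 6*(-11)/(6 - 11) = 5920 - 6*(-11)/(-5) = 5920 - 6*(-11)*(-1/5) = 5920 - 66/5 = 29534/5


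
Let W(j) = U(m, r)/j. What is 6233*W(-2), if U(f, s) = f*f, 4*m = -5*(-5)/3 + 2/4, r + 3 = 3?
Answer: -17508497/1152 ≈ -15198.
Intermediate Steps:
r = 0 (r = -3 + 3 = 0)
m = 53/24 (m = (-5*(-5)/3 + 2/4)/4 = (25*(1/3) + 2*(1/4))/4 = (25/3 + 1/2)/4 = (1/4)*(53/6) = 53/24 ≈ 2.2083)
U(f, s) = f**2
W(j) = 2809/(576*j) (W(j) = (53/24)**2/j = 2809/(576*j))
6233*W(-2) = 6233*((2809/576)/(-2)) = 6233*((2809/576)*(-1/2)) = 6233*(-2809/1152) = -17508497/1152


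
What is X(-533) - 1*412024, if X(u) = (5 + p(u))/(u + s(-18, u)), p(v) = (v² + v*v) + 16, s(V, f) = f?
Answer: -439785783/1066 ≈ -4.1256e+5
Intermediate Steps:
p(v) = 16 + 2*v² (p(v) = (v² + v²) + 16 = 2*v² + 16 = 16 + 2*v²)
X(u) = (21 + 2*u²)/(2*u) (X(u) = (5 + (16 + 2*u²))/(u + u) = (21 + 2*u²)/((2*u)) = (21 + 2*u²)*(1/(2*u)) = (21 + 2*u²)/(2*u))
X(-533) - 1*412024 = (-533 + (21/2)/(-533)) - 1*412024 = (-533 + (21/2)*(-1/533)) - 412024 = (-533 - 21/1066) - 412024 = -568199/1066 - 412024 = -439785783/1066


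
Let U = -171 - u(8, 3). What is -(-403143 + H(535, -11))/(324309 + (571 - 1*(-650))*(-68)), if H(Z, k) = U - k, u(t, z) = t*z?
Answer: 403327/241281 ≈ 1.6716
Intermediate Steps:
U = -195 (U = -171 - 8*3 = -171 - 1*24 = -171 - 24 = -195)
H(Z, k) = -195 - k
-(-403143 + H(535, -11))/(324309 + (571 - 1*(-650))*(-68)) = -(-403143 + (-195 - 1*(-11)))/(324309 + (571 - 1*(-650))*(-68)) = -(-403143 + (-195 + 11))/(324309 + (571 + 650)*(-68)) = -(-403143 - 184)/(324309 + 1221*(-68)) = -(-403327)/(324309 - 83028) = -(-403327)/241281 = -1*(-403327/241281) = 403327/241281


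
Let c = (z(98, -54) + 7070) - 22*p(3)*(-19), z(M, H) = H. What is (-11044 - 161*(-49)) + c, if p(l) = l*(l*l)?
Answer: 15147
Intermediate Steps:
p(l) = l³ (p(l) = l*l² = l³)
c = 18302 (c = (-54 + 7070) - 22*3³*(-19) = 7016 - 22*27*(-19) = 7016 - 594*(-19) = 7016 + 11286 = 18302)
(-11044 - 161*(-49)) + c = (-11044 - 161*(-49)) + 18302 = (-11044 + 7889) + 18302 = -3155 + 18302 = 15147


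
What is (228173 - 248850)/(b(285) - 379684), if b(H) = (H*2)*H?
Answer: 20677/217234 ≈ 0.095183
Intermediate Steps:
b(H) = 2*H**2 (b(H) = (2*H)*H = 2*H**2)
(228173 - 248850)/(b(285) - 379684) = (228173 - 248850)/(2*285**2 - 379684) = -20677/(2*81225 - 379684) = -20677/(162450 - 379684) = -20677/(-217234) = -20677*(-1/217234) = 20677/217234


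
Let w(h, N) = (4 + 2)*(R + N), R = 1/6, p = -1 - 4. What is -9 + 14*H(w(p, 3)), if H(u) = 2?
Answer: 19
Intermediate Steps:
p = -5
R = 1/6 ≈ 0.16667
w(h, N) = 1 + 6*N (w(h, N) = (4 + 2)*(1/6 + N) = 6*(1/6 + N) = 1 + 6*N)
-9 + 14*H(w(p, 3)) = -9 + 14*2 = -9 + 28 = 19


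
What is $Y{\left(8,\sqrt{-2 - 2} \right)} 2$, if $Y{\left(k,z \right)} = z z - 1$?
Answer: $-10$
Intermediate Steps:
$Y{\left(k,z \right)} = -1 + z^{2}$ ($Y{\left(k,z \right)} = z^{2} - 1 = -1 + z^{2}$)
$Y{\left(8,\sqrt{-2 - 2} \right)} 2 = \left(-1 + \left(\sqrt{-2 - 2}\right)^{2}\right) 2 = \left(-1 + \left(\sqrt{-4}\right)^{2}\right) 2 = \left(-1 + \left(2 i\right)^{2}\right) 2 = \left(-1 - 4\right) 2 = \left(-5\right) 2 = -10$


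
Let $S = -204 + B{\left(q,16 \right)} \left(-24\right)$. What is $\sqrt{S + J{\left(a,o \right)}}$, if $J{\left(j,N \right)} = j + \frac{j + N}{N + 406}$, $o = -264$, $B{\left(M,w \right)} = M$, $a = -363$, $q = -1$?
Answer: $\frac{3 i \sqrt{1226454}}{142} \approx 23.397 i$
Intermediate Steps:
$J{\left(j,N \right)} = j + \frac{N + j}{406 + N}$
$S = -180$ ($S = -204 - -24 = -204 + 24 = -180$)
$\sqrt{S + J{\left(a,o \right)}} = \sqrt{-180 + \frac{-264 + 407 \left(-363\right) - -95832}{406 - 264}} = \sqrt{-180 + \frac{-264 - 147741 + 95832}{142}} = \sqrt{-180 + \frac{1}{142} \left(-52173\right)} = \sqrt{-180 - \frac{52173}{142}} = \sqrt{- \frac{77733}{142}} = \frac{3 i \sqrt{1226454}}{142}$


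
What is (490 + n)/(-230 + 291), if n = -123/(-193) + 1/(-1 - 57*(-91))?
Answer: 499789847/62137894 ≈ 8.0432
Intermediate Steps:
n = 649387/1018654 (n = -123*(-1/193) - 1/91/(-58) = 123/193 - 1/58*(-1/91) = 123/193 + 1/5278 = 649387/1018654 ≈ 0.63750)
(490 + n)/(-230 + 291) = (490 + 649387/1018654)/(-230 + 291) = (499789847/1018654)/61 = (499789847/1018654)*(1/61) = 499789847/62137894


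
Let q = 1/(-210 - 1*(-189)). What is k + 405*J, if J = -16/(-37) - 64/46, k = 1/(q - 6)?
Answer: -41988831/108077 ≈ -388.51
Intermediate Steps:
q = -1/21 (q = 1/(-210 + 189) = 1/(-21) = -1/21 ≈ -0.047619)
k = -21/127 (k = 1/(-1/21 - 6) = 1/(-127/21) = -21/127 ≈ -0.16535)
J = -816/851 (J = -16*(-1/37) - 64*1/46 = 16/37 - 32/23 = -816/851 ≈ -0.95887)
k + 405*J = -21/127 + 405*(-816/851) = -21/127 - 330480/851 = -41988831/108077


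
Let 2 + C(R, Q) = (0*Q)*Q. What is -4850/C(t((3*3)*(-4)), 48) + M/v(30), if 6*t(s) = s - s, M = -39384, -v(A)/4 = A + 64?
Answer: 118898/47 ≈ 2529.7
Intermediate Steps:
v(A) = -256 - 4*A (v(A) = -4*(A + 64) = -4*(64 + A) = -256 - 4*A)
t(s) = 0 (t(s) = (s - s)/6 = (⅙)*0 = 0)
C(R, Q) = -2 (C(R, Q) = -2 + (0*Q)*Q = -2 + 0*Q = -2 + 0 = -2)
-4850/C(t((3*3)*(-4)), 48) + M/v(30) = -4850/(-2) - 39384/(-256 - 4*30) = -4850*(-½) - 39384/(-256 - 120) = 2425 - 39384/(-376) = 2425 - 39384*(-1/376) = 2425 + 4923/47 = 118898/47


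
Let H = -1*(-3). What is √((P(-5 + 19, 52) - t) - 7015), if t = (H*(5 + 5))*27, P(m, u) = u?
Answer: I*√7773 ≈ 88.165*I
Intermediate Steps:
H = 3
t = 810 (t = (3*(5 + 5))*27 = (3*10)*27 = 30*27 = 810)
√((P(-5 + 19, 52) - t) - 7015) = √((52 - 1*810) - 7015) = √((52 - 810) - 7015) = √(-758 - 7015) = √(-7773) = I*√7773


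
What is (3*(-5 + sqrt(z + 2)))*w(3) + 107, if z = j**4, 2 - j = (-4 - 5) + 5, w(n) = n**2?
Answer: -28 + 27*sqrt(1298) ≈ 944.75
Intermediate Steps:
j = 6 (j = 2 - ((-4 - 5) + 5) = 2 - (-9 + 5) = 2 - 1*(-4) = 2 + 4 = 6)
z = 1296 (z = 6**4 = 1296)
(3*(-5 + sqrt(z + 2)))*w(3) + 107 = (3*(-5 + sqrt(1296 + 2)))*3**2 + 107 = (3*(-5 + sqrt(1298)))*9 + 107 = (-15 + 3*sqrt(1298))*9 + 107 = (-135 + 27*sqrt(1298)) + 107 = -28 + 27*sqrt(1298)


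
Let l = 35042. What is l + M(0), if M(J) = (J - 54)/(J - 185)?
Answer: 6482824/185 ≈ 35042.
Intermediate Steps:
M(J) = (-54 + J)/(-185 + J)
l + M(0) = 35042 + (-54 + 0)/(-185 + 0) = 35042 - 54/(-185) = 35042 - 1/185*(-54) = 35042 + 54/185 = 6482824/185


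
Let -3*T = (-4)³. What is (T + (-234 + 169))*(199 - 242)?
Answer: 5633/3 ≈ 1877.7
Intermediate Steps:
T = 64/3 (T = -⅓*(-4)³ = -⅓*(-64) = 64/3 ≈ 21.333)
(T + (-234 + 169))*(199 - 242) = (64/3 + (-234 + 169))*(199 - 242) = (64/3 - 65)*(-43) = -131/3*(-43) = 5633/3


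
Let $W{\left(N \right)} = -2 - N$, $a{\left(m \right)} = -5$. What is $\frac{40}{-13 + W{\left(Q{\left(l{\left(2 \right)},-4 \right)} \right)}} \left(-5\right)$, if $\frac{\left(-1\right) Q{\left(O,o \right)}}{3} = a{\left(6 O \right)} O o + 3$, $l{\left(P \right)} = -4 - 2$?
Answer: $\frac{100}{183} \approx 0.54645$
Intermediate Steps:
$l{\left(P \right)} = -6$
$Q{\left(O,o \right)} = -9 + 15 O o$ ($Q{\left(O,o \right)} = - 3 \left(- 5 O o + 3\right) = - 3 \left(3 - 5 O o\right) = -9 + 15 O o$)
$\frac{40}{-13 + W{\left(Q{\left(l{\left(2 \right)},-4 \right)} \right)}} \left(-5\right) = \frac{40}{-13 - \left(-7 + 15 \left(-6\right) \left(-4\right)\right)} \left(-5\right) = \frac{40}{-13 - 353} \left(-5\right) = \frac{40}{-366} \left(-5\right) = 40 \left(- \frac{1}{366}\right) \left(-5\right) = \left(- \frac{20}{183}\right) \left(-5\right) = \frac{100}{183}$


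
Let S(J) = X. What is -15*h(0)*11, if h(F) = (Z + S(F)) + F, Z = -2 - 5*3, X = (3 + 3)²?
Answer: -3135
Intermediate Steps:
X = 36 (X = 6² = 36)
S(J) = 36
Z = -17 (Z = -2 - 15 = -17)
h(F) = 19 + F (h(F) = (-17 + 36) + F = 19 + F)
-15*h(0)*11 = -15*(19 + 0)*11 = -15*19*11 = -285*11 = -3135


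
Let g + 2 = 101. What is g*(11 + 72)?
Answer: 8217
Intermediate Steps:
g = 99 (g = -2 + 101 = 99)
g*(11 + 72) = 99*(11 + 72) = 99*83 = 8217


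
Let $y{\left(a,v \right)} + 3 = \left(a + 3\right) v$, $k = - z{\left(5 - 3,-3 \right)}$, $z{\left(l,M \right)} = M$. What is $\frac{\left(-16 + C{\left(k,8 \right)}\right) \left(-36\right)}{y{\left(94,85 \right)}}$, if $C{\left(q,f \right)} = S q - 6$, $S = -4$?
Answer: $\frac{612}{4121} \approx 0.14851$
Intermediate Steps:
$k = 3$ ($k = \left(-1\right) \left(-3\right) = 3$)
$y{\left(a,v \right)} = -3 + v \left(3 + a\right)$ ($y{\left(a,v \right)} = -3 + \left(a + 3\right) v = -3 + \left(3 + a\right) v = -3 + v \left(3 + a\right)$)
$C{\left(q,f \right)} = -6 - 4 q$ ($C{\left(q,f \right)} = - 4 q - 6 = -6 - 4 q$)
$\frac{\left(-16 + C{\left(k,8 \right)}\right) \left(-36\right)}{y{\left(94,85 \right)}} = \frac{\left(-16 - 18\right) \left(-36\right)}{-3 + 3 \cdot 85 + 94 \cdot 85} = \frac{\left(-16 - 18\right) \left(-36\right)}{-3 + 255 + 7990} = \frac{\left(-16 - 18\right) \left(-36\right)}{8242} = \left(-34\right) \left(-36\right) \frac{1}{8242} = 1224 \cdot \frac{1}{8242} = \frac{612}{4121}$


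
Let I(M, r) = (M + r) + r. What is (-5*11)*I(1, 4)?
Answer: -495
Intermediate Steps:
I(M, r) = M + 2*r
(-5*11)*I(1, 4) = (-5*11)*(1 + 2*4) = -55*(1 + 8) = -55*9 = -495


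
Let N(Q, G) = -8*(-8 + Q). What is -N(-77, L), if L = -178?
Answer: -680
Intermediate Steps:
N(Q, G) = 64 - 8*Q
-N(-77, L) = -(64 - 8*(-77)) = -(64 + 616) = -1*680 = -680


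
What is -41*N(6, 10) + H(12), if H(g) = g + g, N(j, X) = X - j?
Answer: -140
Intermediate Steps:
H(g) = 2*g
-41*N(6, 10) + H(12) = -41*(10 - 1*6) + 2*12 = -41*(10 - 6) + 24 = -41*4 + 24 = -164 + 24 = -140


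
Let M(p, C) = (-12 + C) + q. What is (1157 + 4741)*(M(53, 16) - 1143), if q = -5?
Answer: -6747312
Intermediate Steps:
M(p, C) = -17 + C (M(p, C) = (-12 + C) - 5 = -17 + C)
(1157 + 4741)*(M(53, 16) - 1143) = (1157 + 4741)*((-17 + 16) - 1143) = 5898*(-1 - 1143) = 5898*(-1144) = -6747312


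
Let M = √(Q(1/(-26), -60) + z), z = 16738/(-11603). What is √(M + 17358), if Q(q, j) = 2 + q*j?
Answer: √(394936227260718 + 150839*√65188693986)/150839 ≈ 131.76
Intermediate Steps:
Q(q, j) = 2 + j*q
z = -16738/11603 (z = 16738*(-1/11603) = -16738/11603 ≈ -1.4426)
M = √65188693986/150839 (M = √((2 - 60/(-26)) - 16738/11603) = √((2 - 60*(-1/26)) - 16738/11603) = √((2 + 30/13) - 16738/11603) = √(56/13 - 16738/11603) = √(432174/150839) = √65188693986/150839 ≈ 1.6927)
√(M + 17358) = √(√65188693986/150839 + 17358) = √(17358 + √65188693986/150839)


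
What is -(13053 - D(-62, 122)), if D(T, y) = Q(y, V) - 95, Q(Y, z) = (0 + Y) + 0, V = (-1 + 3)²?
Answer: -13026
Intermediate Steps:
V = 4 (V = 2² = 4)
Q(Y, z) = Y (Q(Y, z) = Y + 0 = Y)
D(T, y) = -95 + y (D(T, y) = y - 95 = -95 + y)
-(13053 - D(-62, 122)) = -(13053 - (-95 + 122)) = -(13053 - 1*27) = -(13053 - 27) = -1*13026 = -13026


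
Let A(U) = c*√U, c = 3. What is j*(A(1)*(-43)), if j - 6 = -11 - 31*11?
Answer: 44634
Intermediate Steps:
A(U) = 3*√U
j = -346 (j = 6 + (-11 - 31*11) = 6 + (-11 - 341) = 6 - 352 = -346)
j*(A(1)*(-43)) = -346*3*√1*(-43) = -346*3*1*(-43) = -1038*(-43) = -346*(-129) = 44634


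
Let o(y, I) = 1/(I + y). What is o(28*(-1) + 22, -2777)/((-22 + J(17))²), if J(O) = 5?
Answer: -1/804287 ≈ -1.2433e-6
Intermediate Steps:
o(28*(-1) + 22, -2777)/((-22 + J(17))²) = 1/((-2777 + (28*(-1) + 22))*((-22 + 5)²)) = 1/((-2777 + (-28 + 22))*((-17)²)) = 1/(-2777 - 6*289) = (1/289)/(-2783) = -1/2783*1/289 = -1/804287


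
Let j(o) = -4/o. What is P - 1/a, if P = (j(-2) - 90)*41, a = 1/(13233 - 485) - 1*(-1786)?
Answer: -82146700580/22767929 ≈ -3608.0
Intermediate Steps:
a = 22767929/12748 (a = 1/12748 + 1786 = 22767929/12748 ≈ 1786.0)
P = -3608 (P = (-4/(-2) - 90)*41 = (-4*(-½) - 90)*41 = (2 - 90)*41 = -88*41 = -3608)
P - 1/a = -3608 - 1/22767929/12748 = -3608 - 1*12748/22767929 = -3608 - 12748/22767929 = -82146700580/22767929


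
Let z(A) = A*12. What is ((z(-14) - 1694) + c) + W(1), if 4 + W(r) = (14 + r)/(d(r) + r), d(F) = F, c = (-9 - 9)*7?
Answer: -3969/2 ≈ -1984.5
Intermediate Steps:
z(A) = 12*A
c = -126 (c = -18*7 = -126)
W(r) = -4 + (14 + r)/(2*r) (W(r) = -4 + (14 + r)/(r + r) = -4 + (14 + r)/((2*r)) = -4 + (14 + r)*(1/(2*r)) = -4 + (14 + r)/(2*r))
((z(-14) - 1694) + c) + W(1) = ((12*(-14) - 1694) - 126) + (-7/2 + 7/1) = ((-168 - 1694) - 126) + (-7/2 + 7*1) = (-1862 - 126) + (-7/2 + 7) = -1988 + 7/2 = -3969/2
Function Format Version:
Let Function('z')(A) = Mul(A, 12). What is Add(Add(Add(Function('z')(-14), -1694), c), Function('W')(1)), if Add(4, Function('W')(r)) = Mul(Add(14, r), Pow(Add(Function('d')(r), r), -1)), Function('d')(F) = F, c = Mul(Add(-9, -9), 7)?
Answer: Rational(-3969, 2) ≈ -1984.5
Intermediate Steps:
Function('z')(A) = Mul(12, A)
c = -126 (c = Mul(-18, 7) = -126)
Function('W')(r) = Add(-4, Mul(Rational(1, 2), Pow(r, -1), Add(14, r))) (Function('W')(r) = Add(-4, Mul(Add(14, r), Pow(Add(r, r), -1))) = Add(-4, Mul(Add(14, r), Pow(Mul(2, r), -1))) = Add(-4, Mul(Add(14, r), Mul(Rational(1, 2), Pow(r, -1)))) = Add(-4, Mul(Rational(1, 2), Pow(r, -1), Add(14, r))))
Add(Add(Add(Function('z')(-14), -1694), c), Function('W')(1)) = Add(Add(Add(Mul(12, -14), -1694), -126), Add(Rational(-7, 2), Mul(7, Pow(1, -1)))) = Add(Add(Add(-168, -1694), -126), Add(Rational(-7, 2), Mul(7, 1))) = Add(Add(-1862, -126), Add(Rational(-7, 2), 7)) = Add(-1988, Rational(7, 2)) = Rational(-3969, 2)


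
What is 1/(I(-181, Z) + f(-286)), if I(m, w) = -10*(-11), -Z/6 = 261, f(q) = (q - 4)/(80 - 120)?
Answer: 4/469 ≈ 0.0085288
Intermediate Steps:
f(q) = ⅒ - q/40 (f(q) = (-4 + q)/(-40) = (-4 + q)*(-1/40) = ⅒ - q/40)
Z = -1566 (Z = -6*261 = -1566)
I(m, w) = 110
1/(I(-181, Z) + f(-286)) = 1/(110 + (⅒ - 1/40*(-286))) = 1/(110 + (⅒ + 143/20)) = 1/(110 + 29/4) = 1/(469/4) = 4/469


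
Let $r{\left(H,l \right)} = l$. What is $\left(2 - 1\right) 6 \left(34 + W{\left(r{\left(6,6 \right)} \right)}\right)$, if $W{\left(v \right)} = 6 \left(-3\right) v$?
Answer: $-444$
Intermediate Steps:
$W{\left(v \right)} = - 18 v$
$\left(2 - 1\right) 6 \left(34 + W{\left(r{\left(6,6 \right)} \right)}\right) = \left(2 - 1\right) 6 \left(34 - 108\right) = 1 \cdot 6 \left(34 - 108\right) = 6 \left(-74\right) = -444$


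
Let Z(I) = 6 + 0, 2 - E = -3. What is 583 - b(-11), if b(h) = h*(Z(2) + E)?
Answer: 704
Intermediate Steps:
E = 5 (E = 2 - 1*(-3) = 2 + 3 = 5)
Z(I) = 6
b(h) = 11*h (b(h) = h*(6 + 5) = h*11 = 11*h)
583 - b(-11) = 583 - 11*(-11) = 583 - 1*(-121) = 583 + 121 = 704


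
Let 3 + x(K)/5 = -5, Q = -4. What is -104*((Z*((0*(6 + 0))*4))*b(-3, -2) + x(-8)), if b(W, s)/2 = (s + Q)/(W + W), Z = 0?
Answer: 4160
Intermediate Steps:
x(K) = -40 (x(K) = -15 + 5*(-5) = -15 - 25 = -40)
b(W, s) = (-4 + s)/W (b(W, s) = 2*((s - 4)/(W + W)) = 2*((-4 + s)/((2*W))) = 2*((-4 + s)*(1/(2*W))) = 2*((-4 + s)/(2*W)) = (-4 + s)/W)
-104*((Z*((0*(6 + 0))*4))*b(-3, -2) + x(-8)) = -104*((0*((0*(6 + 0))*4))*((-4 - 2)/(-3)) - 40) = -104*((0*((0*6)*4))*(-1/3*(-6)) - 40) = -104*((0*(0*4))*2 - 40) = -104*((0*0)*2 - 40) = -104*(0*2 - 40) = -104*(0 - 40) = -104*(-40) = 4160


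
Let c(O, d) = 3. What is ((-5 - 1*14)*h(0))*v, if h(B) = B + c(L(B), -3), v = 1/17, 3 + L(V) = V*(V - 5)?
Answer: -57/17 ≈ -3.3529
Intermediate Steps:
L(V) = -3 + V*(-5 + V) (L(V) = -3 + V*(V - 5) = -3 + V*(-5 + V))
v = 1/17 ≈ 0.058824
h(B) = 3 + B (h(B) = B + 3 = 3 + B)
((-5 - 1*14)*h(0))*v = ((-5 - 1*14)*(3 + 0))*(1/17) = ((-5 - 14)*3)*(1/17) = -19*3*(1/17) = -57*1/17 = -57/17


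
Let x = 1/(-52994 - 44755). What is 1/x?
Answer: -97749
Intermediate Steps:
x = -1/97749 (x = 1/(-97749) = -1/97749 ≈ -1.0230e-5)
1/x = 1/(-1/97749) = -97749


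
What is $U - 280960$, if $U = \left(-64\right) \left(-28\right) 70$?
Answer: $-155520$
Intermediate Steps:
$U = 125440$ ($U = 1792 \cdot 70 = 125440$)
$U - 280960 = 125440 - 280960 = -155520$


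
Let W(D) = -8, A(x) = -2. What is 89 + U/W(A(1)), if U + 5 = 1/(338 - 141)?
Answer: 17656/197 ≈ 89.624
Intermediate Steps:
U = -984/197 (U = -5 + 1/(338 - 141) = -5 + 1/197 = -984/197 ≈ -4.9949)
89 + U/W(A(1)) = 89 - 984/197/(-8) = 89 - 1/8*(-984/197) = 89 + 123/197 = 17656/197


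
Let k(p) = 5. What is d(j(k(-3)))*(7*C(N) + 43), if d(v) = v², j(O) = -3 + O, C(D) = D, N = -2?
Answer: 116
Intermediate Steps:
d(j(k(-3)))*(7*C(N) + 43) = (-3 + 5)²*(7*(-2) + 43) = 2²*(-14 + 43) = 4*29 = 116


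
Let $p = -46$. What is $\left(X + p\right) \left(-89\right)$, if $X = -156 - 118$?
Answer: $28480$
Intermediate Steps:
$X = -274$
$\left(X + p\right) \left(-89\right) = \left(-274 - 46\right) \left(-89\right) = \left(-320\right) \left(-89\right) = 28480$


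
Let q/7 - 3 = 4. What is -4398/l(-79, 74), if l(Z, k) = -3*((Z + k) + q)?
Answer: 733/22 ≈ 33.318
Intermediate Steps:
q = 49 (q = 21 + 7*4 = 21 + 28 = 49)
l(Z, k) = -147 - 3*Z - 3*k (l(Z, k) = -3*((Z + k) + 49) = -3*(49 + Z + k) = -147 - 3*Z - 3*k)
-4398/l(-79, 74) = -4398/(-147 - 3*(-79) - 3*74) = -4398/(-147 + 237 - 222) = -4398/(-132) = -4398*(-1/132) = 733/22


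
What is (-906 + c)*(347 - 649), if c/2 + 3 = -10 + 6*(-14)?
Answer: 332200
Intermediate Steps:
c = -194 (c = -6 + 2*(-10 + 6*(-14)) = -6 + 2*(-10 - 84) = -6 + 2*(-94) = -6 - 188 = -194)
(-906 + c)*(347 - 649) = (-906 - 194)*(347 - 649) = -1100*(-302) = 332200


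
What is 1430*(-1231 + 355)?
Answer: -1252680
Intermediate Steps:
1430*(-1231 + 355) = 1430*(-876) = -1252680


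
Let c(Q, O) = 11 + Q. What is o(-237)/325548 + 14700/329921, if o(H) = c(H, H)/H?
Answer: 567125619673/12727506922398 ≈ 0.044559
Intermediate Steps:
o(H) = (11 + H)/H
o(-237)/325548 + 14700/329921 = ((11 - 237)/(-237))/325548 + 14700/329921 = -1/237*(-226)*(1/325548) + 14700*(1/329921) = (226/237)*(1/325548) + 14700/329921 = 113/38577438 + 14700/329921 = 567125619673/12727506922398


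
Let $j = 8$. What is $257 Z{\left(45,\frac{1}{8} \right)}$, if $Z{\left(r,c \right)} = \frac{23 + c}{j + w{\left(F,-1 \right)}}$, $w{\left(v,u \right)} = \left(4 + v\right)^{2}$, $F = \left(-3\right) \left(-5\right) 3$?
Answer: $\frac{47545}{19272} \approx 2.467$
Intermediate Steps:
$F = 45$ ($F = 15 \cdot 3 = 45$)
$Z{\left(r,c \right)} = \frac{23}{2409} + \frac{c}{2409}$ ($Z{\left(r,c \right)} = \frac{23 + c}{8 + \left(4 + 45\right)^{2}} = \frac{23 + c}{8 + 49^{2}} = \frac{23 + c}{8 + 2401} = \frac{23 + c}{2409} = \left(23 + c\right) \frac{1}{2409} = \frac{23}{2409} + \frac{c}{2409}$)
$257 Z{\left(45,\frac{1}{8} \right)} = 257 \left(\frac{23}{2409} + \frac{1}{2409 \cdot 8}\right) = 257 \left(\frac{23}{2409} + \frac{1}{2409} \cdot \frac{1}{8}\right) = 257 \left(\frac{23}{2409} + \frac{1}{19272}\right) = 257 \cdot \frac{185}{19272} = \frac{47545}{19272}$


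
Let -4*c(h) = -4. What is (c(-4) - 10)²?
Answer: 81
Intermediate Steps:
c(h) = 1 (c(h) = -¼*(-4) = 1)
(c(-4) - 10)² = (1 - 10)² = (-9)² = 81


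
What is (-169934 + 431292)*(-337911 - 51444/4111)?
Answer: -363079465341270/4111 ≈ -8.8319e+10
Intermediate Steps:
(-169934 + 431292)*(-337911 - 51444/4111) = 261358*(-337911 - 51444*1/4111) = 261358*(-337911 - 51444/4111) = 261358*(-1389203565/4111) = -363079465341270/4111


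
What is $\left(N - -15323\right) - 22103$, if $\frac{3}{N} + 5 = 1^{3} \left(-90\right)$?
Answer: $- \frac{644103}{95} \approx -6780.0$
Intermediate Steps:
$N = - \frac{3}{95}$ ($N = \frac{3}{-5 + 1^{3} \left(-90\right)} = \frac{3}{-5 + 1 \left(-90\right)} = \frac{3}{-5 - 90} = \frac{3}{-95} = 3 \left(- \frac{1}{95}\right) = - \frac{3}{95} \approx -0.031579$)
$\left(N - -15323\right) - 22103 = \left(- \frac{3}{95} - -15323\right) - 22103 = \left(- \frac{3}{95} + 15323\right) - 22103 = \frac{1455682}{95} - 22103 = - \frac{644103}{95}$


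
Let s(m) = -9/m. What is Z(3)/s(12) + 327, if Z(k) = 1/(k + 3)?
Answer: 2941/9 ≈ 326.78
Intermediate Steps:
Z(k) = 1/(3 + k)
Z(3)/s(12) + 327 = 1/((3 + 3)*((-9/12))) + 327 = 1/(6*((-9*1/12))) + 327 = 1/(6*(-¾)) + 327 = (⅙)*(-4/3) + 327 = -2/9 + 327 = 2941/9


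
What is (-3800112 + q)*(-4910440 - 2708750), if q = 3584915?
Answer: 1639626830430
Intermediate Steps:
(-3800112 + q)*(-4910440 - 2708750) = (-3800112 + 3584915)*(-4910440 - 2708750) = -215197*(-7619190) = 1639626830430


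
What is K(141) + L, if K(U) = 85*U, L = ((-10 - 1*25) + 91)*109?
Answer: 18089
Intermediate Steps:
L = 6104 (L = ((-10 - 25) + 91)*109 = (-35 + 91)*109 = 56*109 = 6104)
K(141) + L = 85*141 + 6104 = 11985 + 6104 = 18089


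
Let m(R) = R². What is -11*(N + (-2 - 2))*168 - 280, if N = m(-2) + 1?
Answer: -2128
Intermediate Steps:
N = 5 (N = (-2)² + 1 = 4 + 1 = 5)
-11*(N + (-2 - 2))*168 - 280 = -11*(5 + (-2 - 2))*168 - 280 = -11*(5 - 4)*168 - 280 = -11*1*168 - 280 = -11*168 - 280 = -1848 - 280 = -2128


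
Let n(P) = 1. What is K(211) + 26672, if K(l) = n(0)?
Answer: 26673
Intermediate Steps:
K(l) = 1
K(211) + 26672 = 1 + 26672 = 26673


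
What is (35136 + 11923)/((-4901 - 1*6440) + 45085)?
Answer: 47059/33744 ≈ 1.3946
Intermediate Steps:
(35136 + 11923)/((-4901 - 1*6440) + 45085) = 47059/((-4901 - 6440) + 45085) = 47059/(-11341 + 45085) = 47059/33744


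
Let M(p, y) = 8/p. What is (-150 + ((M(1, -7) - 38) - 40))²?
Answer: 48400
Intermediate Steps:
(-150 + ((M(1, -7) - 38) - 40))² = (-150 + ((8/1 - 38) - 40))² = (-150 + ((8*1 - 38) - 40))² = (-150 + ((8 - 38) - 40))² = (-150 + (-30 - 40))² = (-150 - 70)² = (-220)² = 48400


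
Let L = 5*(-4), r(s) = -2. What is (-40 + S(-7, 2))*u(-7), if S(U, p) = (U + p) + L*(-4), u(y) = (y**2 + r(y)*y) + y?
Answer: 1960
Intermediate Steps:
u(y) = y**2 - y (u(y) = (y**2 - 2*y) + y = y**2 - y)
L = -20
S(U, p) = 80 + U + p (S(U, p) = (U + p) - 20*(-4) = (U + p) + 80 = 80 + U + p)
(-40 + S(-7, 2))*u(-7) = (-40 + (80 - 7 + 2))*(-7*(-1 - 7)) = (-40 + 75)*(-7*(-8)) = 35*56 = 1960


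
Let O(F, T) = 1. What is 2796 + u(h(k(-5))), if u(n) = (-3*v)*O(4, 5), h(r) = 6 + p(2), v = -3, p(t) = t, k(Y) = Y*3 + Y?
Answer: 2805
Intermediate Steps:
k(Y) = 4*Y (k(Y) = 3*Y + Y = 4*Y)
h(r) = 8 (h(r) = 6 + 2 = 8)
u(n) = 9 (u(n) = -3*(-3)*1 = 9*1 = 9)
2796 + u(h(k(-5))) = 2796 + 9 = 2805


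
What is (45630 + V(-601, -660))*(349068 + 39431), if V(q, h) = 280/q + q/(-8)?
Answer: 85371878640499/4808 ≈ 1.7756e+10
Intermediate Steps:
V(q, h) = 280/q - q/8 (V(q, h) = 280/q + q*(-⅛) = 280/q - q/8)
(45630 + V(-601, -660))*(349068 + 39431) = (45630 + (280/(-601) - ⅛*(-601)))*(349068 + 39431) = (45630 + (280*(-1/601) + 601/8))*388499 = (45630 + (-280/601 + 601/8))*388499 = (45630 + 358961/4808)*388499 = (219748001/4808)*388499 = 85371878640499/4808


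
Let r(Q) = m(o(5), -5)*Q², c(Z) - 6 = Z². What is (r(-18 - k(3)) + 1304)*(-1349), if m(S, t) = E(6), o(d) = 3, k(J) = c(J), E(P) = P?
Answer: -10573462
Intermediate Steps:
c(Z) = 6 + Z²
k(J) = 6 + J²
m(S, t) = 6
r(Q) = 6*Q²
(r(-18 - k(3)) + 1304)*(-1349) = (6*(-18 - (6 + 3²))² + 1304)*(-1349) = (6*(-18 - (6 + 9))² + 1304)*(-1349) = (6*(-18 - 1*15)² + 1304)*(-1349) = (6*(-18 - 15)² + 1304)*(-1349) = (6*(-33)² + 1304)*(-1349) = (6*1089 + 1304)*(-1349) = (6534 + 1304)*(-1349) = 7838*(-1349) = -10573462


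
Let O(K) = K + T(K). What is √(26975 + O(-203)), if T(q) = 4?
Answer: 2*√6694 ≈ 163.63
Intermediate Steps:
O(K) = 4 + K (O(K) = K + 4 = 4 + K)
√(26975 + O(-203)) = √(26975 + (4 - 203)) = √(26975 - 199) = √26776 = 2*√6694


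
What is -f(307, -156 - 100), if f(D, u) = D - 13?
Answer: -294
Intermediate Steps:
f(D, u) = -13 + D
-f(307, -156 - 100) = -(-13 + 307) = -1*294 = -294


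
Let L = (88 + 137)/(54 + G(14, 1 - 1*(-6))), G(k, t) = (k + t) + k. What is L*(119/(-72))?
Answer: -2975/712 ≈ -4.1784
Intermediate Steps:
G(k, t) = t + 2*k
L = 225/89 (L = (88 + 137)/(54 + ((1 - 1*(-6)) + 2*14)) = 225/(54 + ((1 + 6) + 28)) = 225/(54 + (7 + 28)) = 225/(54 + 35) = 225/89 ≈ 2.5281)
L*(119/(-72)) = 225*(119/(-72))/89 = 225*(119*(-1/72))/89 = (225/89)*(-119/72) = -2975/712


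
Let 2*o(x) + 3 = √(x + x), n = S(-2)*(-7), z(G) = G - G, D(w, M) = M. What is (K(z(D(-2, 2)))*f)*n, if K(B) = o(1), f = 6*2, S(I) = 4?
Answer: 504 - 168*√2 ≈ 266.41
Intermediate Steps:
z(G) = 0
n = -28 (n = 4*(-7) = -28)
f = 12
o(x) = -3/2 + √2*√x/2 (o(x) = -3/2 + √(x + x)/2 = -3/2 + √(2*x)/2 = -3/2 + (√2*√x)/2 = -3/2 + √2*√x/2)
K(B) = -3/2 + √2/2 (K(B) = -3/2 + √2*√1/2 = -3/2 + (½)*√2*1 = -3/2 + √2/2)
(K(z(D(-2, 2)))*f)*n = ((-3/2 + √2/2)*12)*(-28) = (-18 + 6*√2)*(-28) = 504 - 168*√2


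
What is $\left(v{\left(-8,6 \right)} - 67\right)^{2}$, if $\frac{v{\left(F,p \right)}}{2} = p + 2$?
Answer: $2601$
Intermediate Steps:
$v{\left(F,p \right)} = 4 + 2 p$ ($v{\left(F,p \right)} = 2 \left(p + 2\right) = 2 \left(2 + p\right) = 4 + 2 p$)
$\left(v{\left(-8,6 \right)} - 67\right)^{2} = \left(\left(4 + 2 \cdot 6\right) - 67\right)^{2} = \left(\left(4 + 12\right) - 67\right)^{2} = \left(16 - 67\right)^{2} = \left(-51\right)^{2} = 2601$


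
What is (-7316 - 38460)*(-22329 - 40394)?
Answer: 2871208048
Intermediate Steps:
(-7316 - 38460)*(-22329 - 40394) = -45776*(-62723) = 2871208048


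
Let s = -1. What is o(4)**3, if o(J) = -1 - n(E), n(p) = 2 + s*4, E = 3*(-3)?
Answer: 1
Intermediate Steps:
E = -9
n(p) = -2 (n(p) = 2 - 1*4 = 2 - 4 = -2)
o(J) = 1 (o(J) = -1 - 1*(-2) = -1 + 2 = 1)
o(4)**3 = 1**3 = 1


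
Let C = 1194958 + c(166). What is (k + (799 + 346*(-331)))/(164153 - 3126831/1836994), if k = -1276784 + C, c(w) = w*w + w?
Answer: -308304540014/301544949251 ≈ -1.0224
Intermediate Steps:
c(w) = w + w**2 (c(w) = w**2 + w = w + w**2)
C = 1222680 (C = 1194958 + 166*(1 + 166) = 1194958 + 166*167 = 1194958 + 27722 = 1222680)
k = -54104 (k = -1276784 + 1222680 = -54104)
(k + (799 + 346*(-331)))/(164153 - 3126831/1836994) = (-54104 + (799 + 346*(-331)))/(164153 - 3126831/1836994) = (-54104 + (799 - 114526))/(164153 - 3126831*1/1836994) = (-54104 - 113727)/(164153 - 3126831/1836994) = -167831/301544949251/1836994 = -167831*1836994/301544949251 = -308304540014/301544949251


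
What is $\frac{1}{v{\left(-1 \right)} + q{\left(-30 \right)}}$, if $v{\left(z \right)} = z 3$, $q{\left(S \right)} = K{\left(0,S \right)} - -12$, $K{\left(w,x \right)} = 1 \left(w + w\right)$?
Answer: $\frac{1}{9} \approx 0.11111$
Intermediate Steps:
$K{\left(w,x \right)} = 2 w$ ($K{\left(w,x \right)} = 1 \cdot 2 w = 2 w$)
$q{\left(S \right)} = 12$ ($q{\left(S \right)} = 2 \cdot 0 - -12 = 0 + 12 = 12$)
$v{\left(z \right)} = 3 z$
$\frac{1}{v{\left(-1 \right)} + q{\left(-30 \right)}} = \frac{1}{3 \left(-1\right) + 12} = \frac{1}{-3 + 12} = \frac{1}{9}$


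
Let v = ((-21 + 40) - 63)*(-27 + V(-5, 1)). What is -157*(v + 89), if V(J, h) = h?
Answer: -193581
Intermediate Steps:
v = 1144 (v = ((-21 + 40) - 63)*(-27 + 1) = (19 - 63)*(-26) = -44*(-26) = 1144)
-157*(v + 89) = -157*(1144 + 89) = -157*1233 = -193581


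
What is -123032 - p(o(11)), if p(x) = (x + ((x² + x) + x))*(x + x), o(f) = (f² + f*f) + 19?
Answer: -36090920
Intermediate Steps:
o(f) = 19 + 2*f² (o(f) = (f² + f²) + 19 = 2*f² + 19 = 19 + 2*f²)
p(x) = 2*x*(x² + 3*x) (p(x) = (x + ((x + x²) + x))*(2*x) = (x + (x² + 2*x))*(2*x) = (x² + 3*x)*(2*x) = 2*x*(x² + 3*x))
-123032 - p(o(11)) = -123032 - 2*(19 + 2*11²)²*(3 + (19 + 2*11²)) = -123032 - 2*(19 + 2*121)²*(3 + (19 + 2*121)) = -123032 - 2*(19 + 242)²*(3 + (19 + 242)) = -123032 - 2*261²*(3 + 261) = -123032 - 2*68121*264 = -123032 - 1*35967888 = -123032 - 35967888 = -36090920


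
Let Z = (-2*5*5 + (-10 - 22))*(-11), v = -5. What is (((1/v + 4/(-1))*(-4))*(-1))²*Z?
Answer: 6364512/25 ≈ 2.5458e+5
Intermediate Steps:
Z = 902 (Z = (-10*5 - 32)*(-11) = (-50 - 32)*(-11) = -82*(-11) = 902)
(((1/v + 4/(-1))*(-4))*(-1))²*Z = (((1/(-5) + 4/(-1))*(-4))*(-1))²*902 = (((1*(-⅕) + 4*(-1))*(-4))*(-1))²*902 = (((-⅕ - 4)*(-4))*(-1))²*902 = (-21/5*(-4)*(-1))²*902 = ((84/5)*(-1))²*902 = (-84/5)²*902 = (7056/25)*902 = 6364512/25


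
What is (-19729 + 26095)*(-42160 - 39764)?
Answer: -521528184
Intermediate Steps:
(-19729 + 26095)*(-42160 - 39764) = 6366*(-81924) = -521528184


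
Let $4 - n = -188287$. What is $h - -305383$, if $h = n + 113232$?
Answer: $606906$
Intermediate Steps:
$n = 188291$ ($n = 4 - -188287 = 4 + 188287 = 188291$)
$h = 301523$ ($h = 188291 + 113232 = 301523$)
$h - -305383 = 301523 - -305383 = 301523 + 305383 = 606906$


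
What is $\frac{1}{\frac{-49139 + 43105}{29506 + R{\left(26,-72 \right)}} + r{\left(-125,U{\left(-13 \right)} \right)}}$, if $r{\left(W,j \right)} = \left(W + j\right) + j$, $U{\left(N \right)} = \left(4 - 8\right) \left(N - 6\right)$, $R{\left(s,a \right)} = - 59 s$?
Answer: $\frac{1998}{53515} \approx 0.037335$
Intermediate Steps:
$U{\left(N \right)} = 24 - 4 N$ ($U{\left(N \right)} = - 4 \left(-6 + N\right) = 24 - 4 N$)
$r{\left(W,j \right)} = W + 2 j$
$\frac{1}{\frac{-49139 + 43105}{29506 + R{\left(26,-72 \right)}} + r{\left(-125,U{\left(-13 \right)} \right)}} = \frac{1}{\frac{-49139 + 43105}{29506 - 1534} - \left(125 - 2 \left(24 - -52\right)\right)} = \frac{1}{- \frac{6034}{29506 - 1534} - \left(125 - 2 \left(24 + 52\right)\right)} = \frac{1}{- \frac{6034}{27972} + \left(-125 + 2 \cdot 76\right)} = \frac{1}{\left(-6034\right) \frac{1}{27972} + \left(-125 + 152\right)} = \frac{1}{- \frac{431}{1998} + 27} = \frac{1}{\frac{53515}{1998}} = \frac{1998}{53515}$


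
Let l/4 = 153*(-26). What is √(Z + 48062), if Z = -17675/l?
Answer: √338032856798/2652 ≈ 219.23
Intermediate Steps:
l = -15912 (l = 4*(153*(-26)) = 4*(-3978) = -15912)
Z = 17675/15912 (Z = -17675/(-15912) = -17675*(-1/15912) = 17675/15912 ≈ 1.1108)
√(Z + 48062) = √(17675/15912 + 48062) = √(764780219/15912) = √338032856798/2652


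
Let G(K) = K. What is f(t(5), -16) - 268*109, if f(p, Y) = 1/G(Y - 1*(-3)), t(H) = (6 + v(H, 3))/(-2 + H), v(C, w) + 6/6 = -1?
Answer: -379757/13 ≈ -29212.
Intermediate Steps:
v(C, w) = -2 (v(C, w) = -1 - 1 = -2)
t(H) = 4/(-2 + H) (t(H) = (6 - 2)/(-2 + H) = 4/(-2 + H))
f(p, Y) = 1/(3 + Y) (f(p, Y) = 1/(Y - 1*(-3)) = 1/(Y + 3) = 1/(3 + Y))
f(t(5), -16) - 268*109 = 1/(3 - 16) - 268*109 = 1/(-13) - 29212 = -1/13 - 29212 = -379757/13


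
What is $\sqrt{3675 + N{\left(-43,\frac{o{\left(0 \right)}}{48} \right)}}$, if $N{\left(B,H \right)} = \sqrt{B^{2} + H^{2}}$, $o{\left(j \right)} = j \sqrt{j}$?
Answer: $13 \sqrt{22} \approx 60.975$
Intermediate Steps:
$o{\left(j \right)} = j^{\frac{3}{2}}$
$\sqrt{3675 + N{\left(-43,\frac{o{\left(0 \right)}}{48} \right)}} = \sqrt{3675 + \sqrt{\left(-43\right)^{2} + \left(\frac{0^{\frac{3}{2}}}{48}\right)^{2}}} = \sqrt{3675 + \sqrt{1849 + \left(0 \cdot \frac{1}{48}\right)^{2}}} = \sqrt{3675 + \sqrt{1849 + 0^{2}}} = \sqrt{3675 + \sqrt{1849 + 0}} = \sqrt{3675 + \sqrt{1849}} = \sqrt{3675 + 43} = \sqrt{3718} = 13 \sqrt{22}$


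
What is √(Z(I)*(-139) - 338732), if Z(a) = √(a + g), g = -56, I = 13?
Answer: √(-338732 - 139*I*√43) ≈ 0.783 - 582.01*I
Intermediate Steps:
Z(a) = √(-56 + a) (Z(a) = √(a - 56) = √(-56 + a))
√(Z(I)*(-139) - 338732) = √(√(-56 + 13)*(-139) - 338732) = √(√(-43)*(-139) - 338732) = √((I*√43)*(-139) - 338732) = √(-139*I*√43 - 338732) = √(-338732 - 139*I*√43)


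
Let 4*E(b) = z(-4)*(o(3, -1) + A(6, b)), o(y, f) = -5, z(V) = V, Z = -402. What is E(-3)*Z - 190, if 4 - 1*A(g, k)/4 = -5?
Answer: 12272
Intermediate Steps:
A(g, k) = 36 (A(g, k) = 16 - 4*(-5) = 16 + 20 = 36)
E(b) = -31 (E(b) = (-4*(-5 + 36))/4 = (-4*31)/4 = (¼)*(-124) = -31)
E(-3)*Z - 190 = -31*(-402) - 190 = 12462 - 190 = 12272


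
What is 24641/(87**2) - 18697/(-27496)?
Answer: 117006647/29731032 ≈ 3.9355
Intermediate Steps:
24641/(87**2) - 18697/(-27496) = 24641/7569 - 18697*(-1/27496) = 24641*(1/7569) + 2671/3928 = 24641/7569 + 2671/3928 = 117006647/29731032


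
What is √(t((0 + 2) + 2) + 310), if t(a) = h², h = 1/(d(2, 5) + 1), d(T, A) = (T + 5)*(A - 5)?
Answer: √311 ≈ 17.635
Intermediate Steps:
d(T, A) = (-5 + A)*(5 + T) (d(T, A) = (5 + T)*(-5 + A) = (-5 + A)*(5 + T))
h = 1 (h = 1/((-25 - 5*2 + 5*5 + 5*2) + 1) = 1/((-25 - 10 + 25 + 10) + 1) = 1/(0 + 1) = 1/1 = 1)
t(a) = 1 (t(a) = 1² = 1)
√(t((0 + 2) + 2) + 310) = √(1 + 310) = √311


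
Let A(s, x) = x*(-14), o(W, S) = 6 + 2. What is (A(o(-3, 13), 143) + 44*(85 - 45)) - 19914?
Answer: -20156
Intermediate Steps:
o(W, S) = 8
A(s, x) = -14*x
(A(o(-3, 13), 143) + 44*(85 - 45)) - 19914 = (-14*143 + 44*(85 - 45)) - 19914 = (-2002 + 44*40) - 19914 = (-2002 + 1760) - 19914 = -242 - 19914 = -20156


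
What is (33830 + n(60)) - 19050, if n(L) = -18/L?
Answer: 147797/10 ≈ 14780.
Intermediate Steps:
(33830 + n(60)) - 19050 = (33830 - 18/60) - 19050 = (33830 - 18*1/60) - 19050 = (33830 - 3/10) - 19050 = 338297/10 - 19050 = 147797/10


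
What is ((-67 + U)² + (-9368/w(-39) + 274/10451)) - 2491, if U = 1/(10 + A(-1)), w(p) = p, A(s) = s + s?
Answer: 57949294645/26085696 ≈ 2221.5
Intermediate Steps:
A(s) = 2*s
U = ⅛ (U = 1/(10 + 2*(-1)) = 1/(10 - 2) = 1/8 = ⅛ ≈ 0.12500)
((-67 + U)² + (-9368/w(-39) + 274/10451)) - 2491 = ((-67 + ⅛)² + (-9368/(-39) + 274/10451)) - 2491 = ((-535/8)² + (-9368*(-1/39) + 274*(1/10451))) - 2491 = (286225/64 + (9368/39 + 274/10451)) - 2491 = (286225/64 + 97915654/407589) - 2491 = 122928763381/26085696 - 2491 = 57949294645/26085696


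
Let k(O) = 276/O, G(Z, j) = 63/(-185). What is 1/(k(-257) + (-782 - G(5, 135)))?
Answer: -47545/37215059 ≈ -0.0012776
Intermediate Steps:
G(Z, j) = -63/185 (G(Z, j) = 63*(-1/185) = -63/185)
1/(k(-257) + (-782 - G(5, 135))) = 1/(276/(-257) + (-782 - 1*(-63/185))) = 1/(276*(-1/257) + (-782 + 63/185)) = 1/(-276/257 - 144607/185) = 1/(-37215059/47545) = -47545/37215059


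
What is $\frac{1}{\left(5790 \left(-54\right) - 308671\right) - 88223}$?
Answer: $- \frac{1}{709554} \approx -1.4093 \cdot 10^{-6}$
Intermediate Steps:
$\frac{1}{\left(5790 \left(-54\right) - 308671\right) - 88223} = \frac{1}{\left(-312660 - 308671\right) - 88223} = \frac{1}{-621331 - 88223} = \frac{1}{-709554} = - \frac{1}{709554}$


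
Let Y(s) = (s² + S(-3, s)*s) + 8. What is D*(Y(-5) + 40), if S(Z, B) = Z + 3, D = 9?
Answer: 657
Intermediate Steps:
S(Z, B) = 3 + Z
Y(s) = 8 + s² (Y(s) = (s² + (3 - 3)*s) + 8 = (s² + 0*s) + 8 = (s² + 0) + 8 = s² + 8 = 8 + s²)
D*(Y(-5) + 40) = 9*((8 + (-5)²) + 40) = 9*((8 + 25) + 40) = 9*(33 + 40) = 9*73 = 657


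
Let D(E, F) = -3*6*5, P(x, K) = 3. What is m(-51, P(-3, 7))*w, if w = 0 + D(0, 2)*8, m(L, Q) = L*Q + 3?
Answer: 108000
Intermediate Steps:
D(E, F) = -90 (D(E, F) = -18*5 = -90)
m(L, Q) = 3 + L*Q
w = -720 (w = 0 - 90*8 = 0 - 720 = -720)
m(-51, P(-3, 7))*w = (3 - 51*3)*(-720) = (3 - 153)*(-720) = -150*(-720) = 108000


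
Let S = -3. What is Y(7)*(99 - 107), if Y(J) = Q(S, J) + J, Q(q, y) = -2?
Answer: -40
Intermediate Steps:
Y(J) = -2 + J
Y(7)*(99 - 107) = (-2 + 7)*(99 - 107) = 5*(-8) = -40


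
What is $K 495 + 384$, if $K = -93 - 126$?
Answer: $-108021$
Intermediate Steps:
$K = -219$
$K 495 + 384 = \left(-219\right) 495 + 384 = -108405 + 384 = -108021$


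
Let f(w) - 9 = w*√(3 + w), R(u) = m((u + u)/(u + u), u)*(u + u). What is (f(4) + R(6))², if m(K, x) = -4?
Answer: 1633 - 312*√7 ≈ 807.53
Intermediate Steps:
R(u) = -8*u (R(u) = -4*(u + u) = -8*u)
f(w) = 9 + w*√(3 + w)
(f(4) + R(6))² = ((9 + 4*√(3 + 4)) - 8*6)² = ((9 + 4*√7) - 48)² = (-39 + 4*√7)²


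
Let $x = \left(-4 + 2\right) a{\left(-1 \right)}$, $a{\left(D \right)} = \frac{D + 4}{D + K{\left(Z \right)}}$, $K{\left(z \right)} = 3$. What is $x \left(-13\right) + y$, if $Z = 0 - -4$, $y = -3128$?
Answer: $-3089$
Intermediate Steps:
$Z = 4$ ($Z = 0 + 4 = 4$)
$a{\left(D \right)} = \frac{4 + D}{3 + D}$ ($a{\left(D \right)} = \frac{D + 4}{D + 3} = \frac{4 + D}{3 + D}$)
$x = -3$ ($x = \left(-4 + 2\right) \frac{4 - 1}{3 - 1} = - 2 \cdot \frac{1}{2} \cdot 3 = \left(-2\right) \frac{3}{2} = -3$)
$x \left(-13\right) + y = \left(-3\right) \left(-13\right) - 3128 = 39 - 3128 = -3089$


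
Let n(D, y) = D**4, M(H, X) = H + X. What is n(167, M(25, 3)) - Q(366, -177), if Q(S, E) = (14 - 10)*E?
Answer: 777797029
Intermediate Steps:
Q(S, E) = 4*E
n(167, M(25, 3)) - Q(366, -177) = 167**4 - 4*(-177) = 777796321 - 1*(-708) = 777796321 + 708 = 777797029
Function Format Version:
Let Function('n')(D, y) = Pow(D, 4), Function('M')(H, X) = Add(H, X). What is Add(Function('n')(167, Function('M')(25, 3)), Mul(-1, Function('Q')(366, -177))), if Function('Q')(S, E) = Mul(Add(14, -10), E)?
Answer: 777797029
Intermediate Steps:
Function('Q')(S, E) = Mul(4, E)
Add(Function('n')(167, Function('M')(25, 3)), Mul(-1, Function('Q')(366, -177))) = Add(Pow(167, 4), Mul(-1, Mul(4, -177))) = Add(777796321, Mul(-1, -708)) = Add(777796321, 708) = 777797029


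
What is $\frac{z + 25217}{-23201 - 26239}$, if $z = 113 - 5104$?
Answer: $- \frac{3371}{8240} \approx -0.4091$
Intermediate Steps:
$z = -4991$ ($z = 113 - 5104 = -4991$)
$\frac{z + 25217}{-23201 - 26239} = \frac{-4991 + 25217}{-23201 - 26239} = \frac{20226}{-49440} = 20226 \left(- \frac{1}{49440}\right) = - \frac{3371}{8240}$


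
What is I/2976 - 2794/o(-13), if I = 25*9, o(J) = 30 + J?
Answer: -2770373/16864 ≈ -164.28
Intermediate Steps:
I = 225
I/2976 - 2794/o(-13) = 225/2976 - 2794/(30 - 13) = 225*(1/2976) - 2794/17 = 75/992 - 2794*1/17 = 75/992 - 2794/17 = -2770373/16864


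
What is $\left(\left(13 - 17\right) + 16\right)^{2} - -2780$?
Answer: $2924$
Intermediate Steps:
$\left(\left(13 - 17\right) + 16\right)^{2} - -2780 = \left(-4 + 16\right)^{2} + 2780 = 12^{2} + 2780 = 144 + 2780 = 2924$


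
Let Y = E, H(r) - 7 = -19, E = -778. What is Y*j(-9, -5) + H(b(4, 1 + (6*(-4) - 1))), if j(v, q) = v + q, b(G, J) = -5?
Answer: 10880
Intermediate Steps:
H(r) = -12 (H(r) = 7 - 19 = -12)
j(v, q) = q + v
Y = -778
Y*j(-9, -5) + H(b(4, 1 + (6*(-4) - 1))) = -778*(-5 - 9) - 12 = -778*(-14) - 12 = 10892 - 12 = 10880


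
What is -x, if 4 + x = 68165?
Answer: -68161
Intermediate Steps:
x = 68161 (x = -4 + 68165 = 68161)
-x = -1*68161 = -68161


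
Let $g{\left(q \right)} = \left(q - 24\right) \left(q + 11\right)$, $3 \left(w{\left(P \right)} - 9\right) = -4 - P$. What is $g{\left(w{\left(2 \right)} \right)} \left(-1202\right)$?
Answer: $367812$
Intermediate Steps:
$w{\left(P \right)} = \frac{23}{3} - \frac{P}{3}$ ($w{\left(P \right)} = 9 + \frac{-4 - P}{3} = 9 - \left(\frac{4}{3} + \frac{P}{3}\right) = \frac{23}{3} - \frac{P}{3}$)
$g{\left(q \right)} = \left(-24 + q\right) \left(11 + q\right)$
$g{\left(w{\left(2 \right)} \right)} \left(-1202\right) = \left(-264 + \left(\frac{23}{3} - \frac{2}{3}\right)^{2} - 13 \left(\frac{23}{3} - \frac{2}{3}\right)\right) \left(-1202\right) = \left(-264 + 7^{2} - 91\right) \left(-1202\right) = \left(-264 + 49 - 91\right) \left(-1202\right) = \left(-306\right) \left(-1202\right) = 367812$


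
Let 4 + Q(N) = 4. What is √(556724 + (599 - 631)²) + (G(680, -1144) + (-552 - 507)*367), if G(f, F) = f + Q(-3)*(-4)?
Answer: -387973 + 6*√15493 ≈ -3.8723e+5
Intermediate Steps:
Q(N) = 0 (Q(N) = -4 + 4 = 0)
G(f, F) = f (G(f, F) = f + 0*(-4) = f + 0 = f)
√(556724 + (599 - 631)²) + (G(680, -1144) + (-552 - 507)*367) = √(556724 + (599 - 631)²) + (680 + (-552 - 507)*367) = √(556724 + (-32)²) + (680 - 1059*367) = √(556724 + 1024) + (680 - 388653) = √557748 - 387973 = 6*√15493 - 387973 = -387973 + 6*√15493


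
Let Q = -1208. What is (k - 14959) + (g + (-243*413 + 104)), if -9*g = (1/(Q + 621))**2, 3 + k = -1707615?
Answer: -5652822594673/3101121 ≈ -1.8228e+6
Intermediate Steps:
k = -1707618 (k = -3 - 1707615 = -1707618)
g = -1/3101121 (g = -1/(9*(-1208 + 621)**2) = -(1/(-587))**2/9 = -(-1/587)**2/9 = -1/9*1/344569 = -1/3101121 ≈ -3.2246e-7)
(k - 14959) + (g + (-243*413 + 104)) = (-1707618 - 14959) + (-1/3101121 + (-243*413 + 104)) = -1722577 + (-1/3101121 + (-100359 + 104)) = -1722577 + (-1/3101121 - 100255) = -1722577 - 310902885856/3101121 = -5652822594673/3101121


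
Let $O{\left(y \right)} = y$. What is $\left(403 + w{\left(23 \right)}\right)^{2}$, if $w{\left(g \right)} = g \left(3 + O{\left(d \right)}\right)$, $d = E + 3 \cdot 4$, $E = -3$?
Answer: $461041$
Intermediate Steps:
$d = 9$ ($d = -3 + 3 \cdot 4 = -3 + 12 = 9$)
$w{\left(g \right)} = 12 g$ ($w{\left(g \right)} = g \left(3 + 9\right) = g 12 = 12 g$)
$\left(403 + w{\left(23 \right)}\right)^{2} = \left(403 + 12 \cdot 23\right)^{2} = \left(403 + 276\right)^{2} = 679^{2} = 461041$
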